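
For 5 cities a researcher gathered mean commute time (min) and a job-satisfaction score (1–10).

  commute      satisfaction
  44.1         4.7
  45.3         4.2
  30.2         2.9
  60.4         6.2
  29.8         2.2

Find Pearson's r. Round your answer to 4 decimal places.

0.9772

n = 5, Σx = 209.8, Σy = 20.2, Σx² = 9445.14, Σy² = 91.42, Σxy = 925.15
nΣxy − ΣxΣy = 4625.75 − 4237.96 = 387.79
nΣx² − (Σx)² = 47225.7 − 44016.04 = 3209.66; nΣy² − (Σy)² = 457.1 − 408.04 = 49.06
r = 387.79 / √(3209.66 × 49.06) = 387.79 / 396.8198 ≈ 0.9772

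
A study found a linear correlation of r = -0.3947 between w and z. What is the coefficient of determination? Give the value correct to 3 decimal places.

r² = (-0.3947)² = 0.156

0.156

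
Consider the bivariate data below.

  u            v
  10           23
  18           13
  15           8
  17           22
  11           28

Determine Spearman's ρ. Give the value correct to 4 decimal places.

Rank u: 1, 5, 3, 4, 2
Rank v: 4, 2, 1, 3, 5
d = rank(u) − rank(v): -3, 3, 2, 1, -3; Σd² = 32
ρ = 1 − 6Σd² / [n(n²−1)] = 1 − 6×32 / (5×24) = 1 − 192/120 ≈ -0.6000

-0.6000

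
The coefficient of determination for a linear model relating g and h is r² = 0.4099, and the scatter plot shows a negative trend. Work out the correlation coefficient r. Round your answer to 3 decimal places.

|r| = √0.4099 = 0.640
The association is negative, so r = −0.640.

-0.640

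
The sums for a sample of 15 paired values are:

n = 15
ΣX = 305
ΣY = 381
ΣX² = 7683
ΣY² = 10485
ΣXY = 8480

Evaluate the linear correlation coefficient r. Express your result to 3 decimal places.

0.670

r = (nΣXY − ΣXΣY) / √[(nΣX² − (ΣX)²)(nΣY² − (ΣY)²)]
Numerator: 15×8480 − 305×381 = 10995
Denominator: √[(115245 − 93025)(157275 − 145161)] = √[22220 × 12114] = 16406.4951
r = 10995 / 16406.4951 ≈ 0.670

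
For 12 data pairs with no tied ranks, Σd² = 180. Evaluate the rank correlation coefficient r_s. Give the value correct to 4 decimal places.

ρ = 1 − 6Σd² / [n(n²−1)] = 1 − 6×180 / (12×143)
  = 1 − 1080/1716 = 1 − 0.62937 ≈ 0.3706

0.3706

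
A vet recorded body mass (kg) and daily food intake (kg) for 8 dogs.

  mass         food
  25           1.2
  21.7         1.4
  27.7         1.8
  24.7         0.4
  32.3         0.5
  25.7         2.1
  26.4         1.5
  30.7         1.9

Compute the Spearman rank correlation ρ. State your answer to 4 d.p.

Rank mass: 3, 1, 6, 2, 8, 4, 5, 7
Rank food: 3, 4, 6, 1, 2, 8, 5, 7
d = rank(mass) − rank(food): 0, -3, 0, 1, 6, -4, 0, 0; Σd² = 62
ρ = 1 − 6Σd² / [n(n²−1)] = 1 − 6×62 / (8×63) = 1 − 372/504 ≈ 0.2619

0.2619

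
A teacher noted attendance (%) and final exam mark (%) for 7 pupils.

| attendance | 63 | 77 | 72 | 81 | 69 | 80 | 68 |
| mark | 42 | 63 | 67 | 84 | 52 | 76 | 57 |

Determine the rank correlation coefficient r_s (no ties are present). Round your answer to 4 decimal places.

Rank attendance: 1, 5, 4, 7, 3, 6, 2
Rank mark: 1, 4, 5, 7, 2, 6, 3
d = rank(attendance) − rank(mark): 0, 1, -1, 0, 1, 0, -1; Σd² = 4
ρ = 1 − 6Σd² / [n(n²−1)] = 1 − 6×4 / (7×48) = 1 − 24/336 ≈ 0.9286

0.9286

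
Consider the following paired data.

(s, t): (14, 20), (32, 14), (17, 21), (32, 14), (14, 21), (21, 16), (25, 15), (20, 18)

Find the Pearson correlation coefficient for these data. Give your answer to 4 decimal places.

-0.9317

n = 8, Σs = 175, Σt = 139, Σs² = 4195, Σt² = 2479, Σst = 2898
nΣst − ΣsΣt = 23184 − 24325 = -1141
nΣs² − (Σs)² = 33560 − 30625 = 2935; nΣt² − (Σt)² = 19832 − 19321 = 511
r = -1141 / √(2935 × 511) = -1141 / 1224.6571 ≈ -0.9317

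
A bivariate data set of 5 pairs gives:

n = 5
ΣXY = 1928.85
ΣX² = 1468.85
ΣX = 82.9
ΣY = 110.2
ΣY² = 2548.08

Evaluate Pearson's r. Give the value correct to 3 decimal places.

r = (nΣXY − ΣXΣY) / √[(nΣX² − (ΣX)²)(nΣY² − (ΣY)²)]
Numerator: 5×1928.85 − 82.9×110.2 = 508.67
Denominator: √[(7344.25 − 6872.41)(12740.4 − 12144.04)] = √[471.84 × 596.36] = 530.4588
r = 508.67 / 530.4588 ≈ 0.959

0.959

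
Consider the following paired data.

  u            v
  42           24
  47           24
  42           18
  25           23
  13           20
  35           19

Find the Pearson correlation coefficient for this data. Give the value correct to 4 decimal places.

0.2350

n = 6, Σu = 204, Σv = 128, Σu² = 7756, Σv² = 2766, Σuv = 4392
nΣuv − ΣuΣv = 26352 − 26112 = 240
nΣu² − (Σu)² = 46536 − 41616 = 4920; nΣv² − (Σv)² = 16596 − 16384 = 212
r = 240 / √(4920 × 212) = 240 / 1021.2933 ≈ 0.2350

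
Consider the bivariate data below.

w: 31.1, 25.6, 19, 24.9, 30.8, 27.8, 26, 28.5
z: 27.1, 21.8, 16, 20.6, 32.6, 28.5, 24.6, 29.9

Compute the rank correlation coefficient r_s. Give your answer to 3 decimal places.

Rank w: 8, 3, 1, 2, 7, 5, 4, 6
Rank z: 5, 3, 1, 2, 8, 6, 4, 7
d = rank(w) − rank(z): 3, 0, 0, 0, -1, -1, 0, -1; Σd² = 12
ρ = 1 − 6Σd² / [n(n²−1)] = 1 − 6×12 / (8×63) = 1 − 72/504 ≈ 0.857

0.857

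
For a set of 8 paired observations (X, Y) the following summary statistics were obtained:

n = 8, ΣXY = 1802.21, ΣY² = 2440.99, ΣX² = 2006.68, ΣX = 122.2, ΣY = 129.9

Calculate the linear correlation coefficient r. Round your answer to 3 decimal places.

-0.844

r = (nΣXY − ΣXΣY) / √[(nΣX² − (ΣX)²)(nΣY² − (ΣY)²)]
Numerator: 8×1802.21 − 122.2×129.9 = -1456.1
Denominator: √[(16053.44 − 14932.84)(19527.92 − 16874.01)] = √[1120.6 × 2653.91] = 1724.5207
r = -1456.1 / 1724.5207 ≈ -0.844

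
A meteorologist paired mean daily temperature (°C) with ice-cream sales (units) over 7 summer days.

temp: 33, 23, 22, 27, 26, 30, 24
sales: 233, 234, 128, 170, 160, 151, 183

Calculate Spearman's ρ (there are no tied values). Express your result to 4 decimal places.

Rank temp: 7, 2, 1, 5, 4, 6, 3
Rank sales: 6, 7, 1, 4, 3, 2, 5
d = rank(temp) − rank(sales): 1, -5, 0, 1, 1, 4, -2; Σd² = 48
ρ = 1 − 6Σd² / [n(n²−1)] = 1 − 6×48 / (7×48) = 1 − 288/336 ≈ 0.1429

0.1429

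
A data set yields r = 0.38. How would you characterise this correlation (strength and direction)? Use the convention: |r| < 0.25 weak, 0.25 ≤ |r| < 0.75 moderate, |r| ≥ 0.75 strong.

r = 0.38 > 0 so the relationship is positive.
|r| = 0.38, which falls in the moderate range.

moderate positive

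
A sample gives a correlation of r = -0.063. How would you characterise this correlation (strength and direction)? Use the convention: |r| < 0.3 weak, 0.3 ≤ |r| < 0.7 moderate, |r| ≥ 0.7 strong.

weak negative

r = -0.063 < 0 so the relationship is negative.
|r| = 0.063, which falls in the weak range.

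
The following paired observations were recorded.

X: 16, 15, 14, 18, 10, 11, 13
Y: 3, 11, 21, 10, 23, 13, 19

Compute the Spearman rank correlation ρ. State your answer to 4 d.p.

-0.8214

Rank X: 6, 5, 4, 7, 1, 2, 3
Rank Y: 1, 3, 6, 2, 7, 4, 5
d = rank(X) − rank(Y): 5, 2, -2, 5, -6, -2, -2; Σd² = 102
ρ = 1 − 6Σd² / [n(n²−1)] = 1 − 6×102 / (7×48) = 1 − 612/336 ≈ -0.8214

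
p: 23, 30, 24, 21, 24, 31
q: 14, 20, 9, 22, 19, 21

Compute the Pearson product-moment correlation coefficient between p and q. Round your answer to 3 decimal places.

n = 6, Σp = 153, Σq = 105, Σp² = 3983, Σq² = 1963, Σpq = 2707
nΣpq − ΣpΣq = 16242 − 16065 = 177
nΣp² − (Σp)² = 23898 − 23409 = 489; nΣq² − (Σq)² = 11778 − 11025 = 753
r = 177 / √(489 × 753) = 177 / 606.8089 ≈ 0.292

0.292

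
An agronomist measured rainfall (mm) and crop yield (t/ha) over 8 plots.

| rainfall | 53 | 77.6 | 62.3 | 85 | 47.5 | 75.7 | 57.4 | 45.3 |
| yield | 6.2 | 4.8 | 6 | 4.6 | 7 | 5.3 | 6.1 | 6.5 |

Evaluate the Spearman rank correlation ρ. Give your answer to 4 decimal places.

-0.9762

Rank rainfall: 3, 7, 5, 8, 2, 6, 4, 1
Rank yield: 6, 2, 4, 1, 8, 3, 5, 7
d = rank(rainfall) − rank(yield): -3, 5, 1, 7, -6, 3, -1, -6; Σd² = 166
ρ = 1 − 6Σd² / [n(n²−1)] = 1 − 6×166 / (8×63) = 1 − 996/504 ≈ -0.9762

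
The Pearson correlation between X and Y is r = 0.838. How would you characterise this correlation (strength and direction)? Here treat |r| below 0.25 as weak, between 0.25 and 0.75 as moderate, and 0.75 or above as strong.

strong positive

r = 0.838 > 0 so the relationship is positive.
|r| = 0.838, which falls in the strong range.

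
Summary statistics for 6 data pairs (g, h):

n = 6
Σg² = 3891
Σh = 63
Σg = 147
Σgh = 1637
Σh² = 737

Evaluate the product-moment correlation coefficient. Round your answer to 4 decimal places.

r = (nΣgh − ΣgΣh) / √[(nΣg² − (Σg)²)(nΣh² − (Σh)²)]
Numerator: 6×1637 − 147×63 = 561
Denominator: √[(23346 − 21609)(4422 − 3969)] = √[1737 × 453] = 887.0519
r = 561 / 887.0519 ≈ 0.6324

0.6324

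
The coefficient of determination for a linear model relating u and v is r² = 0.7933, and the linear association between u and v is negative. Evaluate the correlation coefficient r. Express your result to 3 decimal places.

-0.891

|r| = √0.7933 = 0.891
The association is negative, so r = −0.891.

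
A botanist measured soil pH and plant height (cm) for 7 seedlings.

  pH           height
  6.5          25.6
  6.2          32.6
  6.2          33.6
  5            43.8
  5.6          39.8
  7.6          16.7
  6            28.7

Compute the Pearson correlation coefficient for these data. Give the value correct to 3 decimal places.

-0.958

n = 7, Σx = 43.1, Σy = 220.8, Σx² = 269.25, Σy² = 7452.14, Σxy = 1317.84
nΣxy − ΣxΣy = 9224.88 − 9516.48 = -291.6
nΣx² − (Σx)² = 1884.75 − 1857.61 = 27.14; nΣy² − (Σy)² = 52164.98 − 48752.64 = 3412.34
r = -291.6 / √(27.14 × 3412.34) = -291.6 / 304.3204 ≈ -0.958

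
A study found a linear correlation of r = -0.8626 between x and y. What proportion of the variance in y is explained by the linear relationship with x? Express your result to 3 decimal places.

0.744

r² = (-0.8626)² = 0.744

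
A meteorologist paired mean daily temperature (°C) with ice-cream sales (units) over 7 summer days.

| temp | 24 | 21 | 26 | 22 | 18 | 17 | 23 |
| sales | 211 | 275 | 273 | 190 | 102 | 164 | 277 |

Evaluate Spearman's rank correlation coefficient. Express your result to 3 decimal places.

0.571

Rank temp: 6, 3, 7, 4, 2, 1, 5
Rank sales: 4, 6, 5, 3, 1, 2, 7
d = rank(temp) − rank(sales): 2, -3, 2, 1, 1, -1, -2; Σd² = 24
ρ = 1 − 6Σd² / [n(n²−1)] = 1 − 6×24 / (7×48) = 1 − 144/336 ≈ 0.571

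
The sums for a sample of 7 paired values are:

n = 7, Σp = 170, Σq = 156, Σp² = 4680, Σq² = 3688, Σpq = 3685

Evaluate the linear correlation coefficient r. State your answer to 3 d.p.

-0.303

r = (nΣpq − ΣpΣq) / √[(nΣp² − (Σp)²)(nΣq² − (Σq)²)]
Numerator: 7×3685 − 170×156 = -725
Denominator: √[(32760 − 28900)(25816 − 24336)] = √[3860 × 1480] = 2390.1464
r = -725 / 2390.1464 ≈ -0.303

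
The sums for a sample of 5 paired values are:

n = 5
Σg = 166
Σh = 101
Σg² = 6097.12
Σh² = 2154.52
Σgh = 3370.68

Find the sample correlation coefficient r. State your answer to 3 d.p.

0.068

r = (nΣgh − ΣgΣh) / √[(nΣg² − (Σg)²)(nΣh² − (Σh)²)]
Numerator: 5×3370.68 − 166×101 = 87.4
Denominator: √[(30485.6 − 27556)(10772.6 − 10201)] = √[2929.6 × 571.6] = 1294.0477
r = 87.4 / 1294.0477 ≈ 0.068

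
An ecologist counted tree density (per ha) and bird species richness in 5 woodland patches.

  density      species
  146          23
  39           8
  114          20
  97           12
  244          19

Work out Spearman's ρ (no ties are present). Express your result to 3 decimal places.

0.700

Rank density: 4, 1, 3, 2, 5
Rank species: 5, 1, 4, 2, 3
d = rank(density) − rank(species): -1, 0, -1, 0, 2; Σd² = 6
ρ = 1 − 6Σd² / [n(n²−1)] = 1 − 6×6 / (5×24) = 1 − 36/120 ≈ 0.700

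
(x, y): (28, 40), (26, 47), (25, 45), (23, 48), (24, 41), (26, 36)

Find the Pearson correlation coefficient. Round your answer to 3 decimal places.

-0.486

n = 6, Σx = 152, Σy = 257, Σx² = 3866, Σy² = 11115, Σxy = 6491
nΣxy − ΣxΣy = 38946 − 39064 = -118
nΣx² − (Σx)² = 23196 − 23104 = 92; nΣy² − (Σy)² = 66690 − 66049 = 641
r = -118 / √(92 × 641) = -118 / 242.8415 ≈ -0.486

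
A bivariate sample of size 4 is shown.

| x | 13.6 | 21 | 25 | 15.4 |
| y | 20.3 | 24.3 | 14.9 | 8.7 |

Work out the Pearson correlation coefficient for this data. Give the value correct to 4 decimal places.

0.1330

n = 4, Σx = 75, Σy = 68.2, Σx² = 1488.12, Σy² = 1300.28, Σxy = 1292.86
nΣxy − ΣxΣy = 5171.44 − 5115 = 56.44
nΣx² − (Σx)² = 5952.48 − 5625 = 327.48; nΣy² − (Σy)² = 5201.12 − 4651.24 = 549.88
r = 56.44 / √(327.48 × 549.88) = 56.44 / 424.3521 ≈ 0.1330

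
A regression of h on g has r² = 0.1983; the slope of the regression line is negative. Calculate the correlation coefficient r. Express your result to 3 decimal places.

-0.445

|r| = √0.1983 = 0.445
The association is negative, so r = −0.445.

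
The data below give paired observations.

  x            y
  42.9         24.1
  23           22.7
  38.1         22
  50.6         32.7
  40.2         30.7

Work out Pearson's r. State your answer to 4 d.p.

0.6674

n = 5, Σx = 194.8, Σy = 132.2, Σx² = 7997.42, Σy² = 3591.88, Σxy = 5282.95
nΣxy − ΣxΣy = 26414.75 − 25752.56 = 662.19
nΣx² − (Σx)² = 39987.1 − 37947.04 = 2040.06; nΣy² − (Σy)² = 17959.4 − 17476.84 = 482.56
r = 662.19 / √(2040.06 × 482.56) = 662.19 / 992.1952 ≈ 0.6674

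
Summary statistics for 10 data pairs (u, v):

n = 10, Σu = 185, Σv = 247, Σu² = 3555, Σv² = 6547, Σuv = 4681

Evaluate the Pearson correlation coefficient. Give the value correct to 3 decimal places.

r = (nΣuv − ΣuΣv) / √[(nΣu² − (Σu)²)(nΣv² − (Σv)²)]
Numerator: 10×4681 − 185×247 = 1115
Denominator: √[(35550 − 34225)(65470 − 61009)] = √[1325 × 4461] = 2431.2188
r = 1115 / 2431.2188 ≈ 0.459

0.459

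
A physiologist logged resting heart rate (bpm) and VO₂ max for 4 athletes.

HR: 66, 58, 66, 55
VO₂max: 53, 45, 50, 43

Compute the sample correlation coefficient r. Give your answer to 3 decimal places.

n = 4, Σx = 245, Σy = 191, Σx² = 15101, Σy² = 9183, Σxy = 11773
nΣxy − ΣxΣy = 47092 − 46795 = 297
nΣx² − (Σx)² = 60404 − 60025 = 379; nΣy² − (Σy)² = 36732 − 36481 = 251
r = 297 / √(379 × 251) = 297 / 308.4299 ≈ 0.963

0.963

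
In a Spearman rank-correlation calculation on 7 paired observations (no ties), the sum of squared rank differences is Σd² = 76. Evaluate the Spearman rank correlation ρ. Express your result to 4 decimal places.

ρ = 1 − 6Σd² / [n(n²−1)] = 1 − 6×76 / (7×48)
  = 1 − 456/336 = 1 − 1.35714 ≈ -0.3571

-0.3571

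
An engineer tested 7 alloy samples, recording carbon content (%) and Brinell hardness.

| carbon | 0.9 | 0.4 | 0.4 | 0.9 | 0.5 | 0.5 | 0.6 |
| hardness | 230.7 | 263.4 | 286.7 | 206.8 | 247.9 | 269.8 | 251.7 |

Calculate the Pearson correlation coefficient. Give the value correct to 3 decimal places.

-0.895

n = 7, Σx = 4.2, Σy = 1757, Σx² = 2.8, Σy² = 445164.52, Σxy = 1023.66
nΣxy − ΣxΣy = 7165.62 − 7379.4 = -213.78
nΣx² − (Σx)² = 19.6 − 17.64 = 1.96; nΣy² − (Σy)² = 3116151.64 − 3087049 = 29102.64
r = -213.78 / √(1.96 × 29102.64) = -213.78 / 238.8329 ≈ -0.895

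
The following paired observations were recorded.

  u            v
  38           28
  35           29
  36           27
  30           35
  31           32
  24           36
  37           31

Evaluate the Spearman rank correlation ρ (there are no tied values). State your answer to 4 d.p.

-0.8214

Rank u: 7, 4, 5, 2, 3, 1, 6
Rank v: 2, 3, 1, 6, 5, 7, 4
d = rank(u) − rank(v): 5, 1, 4, -4, -2, -6, 2; Σd² = 102
ρ = 1 − 6Σd² / [n(n²−1)] = 1 − 6×102 / (7×48) = 1 − 612/336 ≈ -0.8214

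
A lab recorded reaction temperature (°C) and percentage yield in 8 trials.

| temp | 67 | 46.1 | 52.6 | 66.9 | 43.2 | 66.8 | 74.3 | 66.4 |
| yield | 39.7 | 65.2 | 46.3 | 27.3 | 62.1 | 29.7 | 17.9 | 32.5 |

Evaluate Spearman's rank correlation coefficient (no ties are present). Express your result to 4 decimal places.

Rank temp: 7, 2, 3, 6, 1, 5, 8, 4
Rank yield: 5, 8, 6, 2, 7, 3, 1, 4
d = rank(temp) − rank(yield): 2, -6, -3, 4, -6, 2, 7, 0; Σd² = 154
ρ = 1 − 6Σd² / [n(n²−1)] = 1 − 6×154 / (8×63) = 1 − 924/504 ≈ -0.8333

-0.8333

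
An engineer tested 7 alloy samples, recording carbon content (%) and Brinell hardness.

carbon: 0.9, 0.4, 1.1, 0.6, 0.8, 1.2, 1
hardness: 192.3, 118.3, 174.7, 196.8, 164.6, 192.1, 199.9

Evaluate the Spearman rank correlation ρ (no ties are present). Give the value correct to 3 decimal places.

Rank carbon: 4, 1, 6, 2, 3, 7, 5
Rank hardness: 5, 1, 3, 6, 2, 4, 7
d = rank(carbon) − rank(hardness): -1, 0, 3, -4, 1, 3, -2; Σd² = 40
ρ = 1 − 6Σd² / [n(n²−1)] = 1 − 6×40 / (7×48) = 1 − 240/336 ≈ 0.286

0.286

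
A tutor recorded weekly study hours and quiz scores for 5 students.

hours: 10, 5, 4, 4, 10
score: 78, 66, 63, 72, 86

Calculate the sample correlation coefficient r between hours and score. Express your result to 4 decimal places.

0.8698

n = 5, Σx = 33, Σy = 365, Σx² = 257, Σy² = 26989, Σxy = 2510
nΣxy − ΣxΣy = 12550 − 12045 = 505
nΣx² − (Σx)² = 1285 − 1089 = 196; nΣy² − (Σy)² = 134945 − 133225 = 1720
r = 505 / √(196 × 1720) = 505 / 580.6204 ≈ 0.8698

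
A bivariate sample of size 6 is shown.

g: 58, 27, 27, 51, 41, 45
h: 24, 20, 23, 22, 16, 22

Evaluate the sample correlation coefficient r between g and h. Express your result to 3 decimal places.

0.280

n = 6, Σg = 249, Σh = 127, Σg² = 11129, Σh² = 2729, Σgh = 5321
nΣgh − ΣgΣh = 31926 − 31623 = 303
nΣg² − (Σg)² = 66774 − 62001 = 4773; nΣh² − (Σh)² = 16374 − 16129 = 245
r = 303 / √(4773 × 245) = 303 / 1081.3811 ≈ 0.280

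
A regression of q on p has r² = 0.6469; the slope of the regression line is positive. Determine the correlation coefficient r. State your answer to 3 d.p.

|r| = √0.6469 = 0.804
The association is positive, so r = 0.804.

0.804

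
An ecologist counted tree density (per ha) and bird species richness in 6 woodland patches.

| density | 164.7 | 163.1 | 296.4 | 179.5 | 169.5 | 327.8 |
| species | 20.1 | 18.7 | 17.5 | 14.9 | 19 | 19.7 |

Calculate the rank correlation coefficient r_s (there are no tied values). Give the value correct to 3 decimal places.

-0.143

Rank density: 2, 1, 5, 4, 3, 6
Rank species: 6, 3, 2, 1, 4, 5
d = rank(density) − rank(species): -4, -2, 3, 3, -1, 1; Σd² = 40
ρ = 1 − 6Σd² / [n(n²−1)] = 1 − 6×40 / (6×35) = 1 − 240/210 ≈ -0.143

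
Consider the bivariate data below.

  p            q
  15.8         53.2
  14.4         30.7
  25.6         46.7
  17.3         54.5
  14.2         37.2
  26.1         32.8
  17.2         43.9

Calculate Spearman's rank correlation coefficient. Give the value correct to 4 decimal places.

Rank p: 3, 2, 6, 5, 1, 7, 4
Rank q: 6, 1, 5, 7, 3, 2, 4
d = rank(p) − rank(q): -3, 1, 1, -2, -2, 5, 0; Σd² = 44
ρ = 1 − 6Σd² / [n(n²−1)] = 1 − 6×44 / (7×48) = 1 − 264/336 ≈ 0.2143

0.2143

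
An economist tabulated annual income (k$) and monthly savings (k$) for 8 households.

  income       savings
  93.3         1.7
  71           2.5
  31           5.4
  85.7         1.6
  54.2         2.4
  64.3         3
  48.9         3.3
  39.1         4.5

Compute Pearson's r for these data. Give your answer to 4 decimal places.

-0.9164

n = 8, Σx = 487.5, Σy = 24.4, Σx² = 33043.53, Σy² = 86.76, Σxy = 1300.93
nΣxy − ΣxΣy = 10407.44 − 11895 = -1487.56
nΣx² − (Σx)² = 264348.24 − 237656.25 = 26691.99; nΣy² − (Σy)² = 694.08 − 595.36 = 98.72
r = -1487.56 / √(26691.99 × 98.72) = -1487.56 / 1623.2786 ≈ -0.9164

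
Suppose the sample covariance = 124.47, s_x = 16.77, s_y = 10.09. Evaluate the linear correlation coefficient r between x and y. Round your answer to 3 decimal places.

0.736

r = Cov(x,y) / (s_x · s_y) = 124.47 / (16.77 × 10.09)
  = 124.47 / 169.2093 ≈ 0.736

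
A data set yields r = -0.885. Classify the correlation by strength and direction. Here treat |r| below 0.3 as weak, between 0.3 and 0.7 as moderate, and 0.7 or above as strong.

r = -0.885 < 0 so the relationship is negative.
|r| = 0.885, which falls in the strong range.

strong negative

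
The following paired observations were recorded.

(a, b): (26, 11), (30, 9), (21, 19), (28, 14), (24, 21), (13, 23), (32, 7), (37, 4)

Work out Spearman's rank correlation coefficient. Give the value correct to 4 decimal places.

-0.9524

Rank a: 4, 6, 2, 5, 3, 1, 7, 8
Rank b: 4, 3, 6, 5, 7, 8, 2, 1
d = rank(a) − rank(b): 0, 3, -4, 0, -4, -7, 5, 7; Σd² = 164
ρ = 1 − 6Σd² / [n(n²−1)] = 1 − 6×164 / (8×63) = 1 − 984/504 ≈ -0.9524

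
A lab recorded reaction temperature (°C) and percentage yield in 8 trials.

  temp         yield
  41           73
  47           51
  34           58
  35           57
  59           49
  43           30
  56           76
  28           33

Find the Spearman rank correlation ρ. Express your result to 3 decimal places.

Rank temp: 4, 6, 2, 3, 8, 5, 7, 1
Rank yield: 7, 4, 6, 5, 3, 1, 8, 2
d = rank(temp) − rank(yield): -3, 2, -4, -2, 5, 4, -1, -1; Σd² = 76
ρ = 1 − 6Σd² / [n(n²−1)] = 1 − 6×76 / (8×63) = 1 − 456/504 ≈ 0.095

0.095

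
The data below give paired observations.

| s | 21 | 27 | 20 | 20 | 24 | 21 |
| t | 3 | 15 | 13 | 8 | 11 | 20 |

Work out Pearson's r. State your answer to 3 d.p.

0.249

n = 6, Σs = 133, Σt = 70, Σs² = 2987, Σt² = 988, Σst = 1572
nΣst − ΣsΣt = 9432 − 9310 = 122
nΣs² − (Σs)² = 17922 − 17689 = 233; nΣt² − (Σt)² = 5928 − 4900 = 1028
r = 122 / √(233 × 1028) = 122 / 489.4119 ≈ 0.249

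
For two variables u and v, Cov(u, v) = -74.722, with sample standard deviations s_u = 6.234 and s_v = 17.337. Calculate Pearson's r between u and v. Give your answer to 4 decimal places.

r = Cov(u,v) / (s_u · s_v) = -74.722 / (6.234 × 17.337)
  = -74.722 / 108.0789 ≈ -0.6914

-0.6914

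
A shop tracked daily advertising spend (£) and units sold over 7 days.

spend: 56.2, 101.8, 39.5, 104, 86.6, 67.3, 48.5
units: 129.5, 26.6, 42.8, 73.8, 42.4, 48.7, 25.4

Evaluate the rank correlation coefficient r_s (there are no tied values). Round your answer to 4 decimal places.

Rank spend: 3, 6, 1, 7, 5, 4, 2
Rank units: 7, 2, 4, 6, 3, 5, 1
d = rank(spend) − rank(units): -4, 4, -3, 1, 2, -1, 1; Σd² = 48
ρ = 1 − 6Σd² / [n(n²−1)] = 1 − 6×48 / (7×48) = 1 − 288/336 ≈ 0.1429

0.1429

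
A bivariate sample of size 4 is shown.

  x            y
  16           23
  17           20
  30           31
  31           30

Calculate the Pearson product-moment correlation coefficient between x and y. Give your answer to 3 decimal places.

n = 4, Σx = 94, Σy = 104, Σx² = 2406, Σy² = 2790, Σxy = 2568
nΣxy − ΣxΣy = 10272 − 9776 = 496
nΣx² − (Σx)² = 9624 − 8836 = 788; nΣy² − (Σy)² = 11160 − 10816 = 344
r = 496 / √(788 × 344) = 496 / 520.6458 ≈ 0.953

0.953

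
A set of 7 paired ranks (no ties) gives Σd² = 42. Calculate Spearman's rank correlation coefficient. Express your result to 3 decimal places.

ρ = 1 − 6Σd² / [n(n²−1)] = 1 − 6×42 / (7×48)
  = 1 − 252/336 = 1 − 0.7500 ≈ 0.250

0.250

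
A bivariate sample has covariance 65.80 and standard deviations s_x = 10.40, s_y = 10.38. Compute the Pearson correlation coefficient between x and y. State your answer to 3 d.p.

r = Cov(x,y) / (s_x · s_y) = 65.80 / (10.40 × 10.38)
  = 65.80 / 107.9520 ≈ 0.610

0.610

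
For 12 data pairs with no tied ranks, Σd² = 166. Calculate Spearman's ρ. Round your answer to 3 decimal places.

0.420

ρ = 1 − 6Σd² / [n(n²−1)] = 1 − 6×166 / (12×143)
  = 1 − 996/1716 = 1 − 0.5804 ≈ 0.420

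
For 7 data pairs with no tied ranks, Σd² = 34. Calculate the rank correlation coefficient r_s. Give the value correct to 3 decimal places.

0.393

ρ = 1 − 6Σd² / [n(n²−1)] = 1 − 6×34 / (7×48)
  = 1 − 204/336 = 1 − 0.6071 ≈ 0.393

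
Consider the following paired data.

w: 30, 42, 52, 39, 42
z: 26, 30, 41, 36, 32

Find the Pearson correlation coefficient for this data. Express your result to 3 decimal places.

n = 5, Σw = 205, Σz = 165, Σw² = 8653, Σz² = 5577, Σwz = 6920
nΣwz − ΣwΣz = 34600 − 33825 = 775
nΣw² − (Σw)² = 43265 − 42025 = 1240; nΣz² − (Σz)² = 27885 − 27225 = 660
r = 775 / √(1240 × 660) = 775 / 904.6546 ≈ 0.857

0.857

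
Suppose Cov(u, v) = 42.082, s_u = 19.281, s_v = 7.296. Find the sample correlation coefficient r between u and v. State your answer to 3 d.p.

0.299

r = Cov(u,v) / (s_u · s_v) = 42.082 / (19.281 × 7.296)
  = 42.082 / 140.6742 ≈ 0.299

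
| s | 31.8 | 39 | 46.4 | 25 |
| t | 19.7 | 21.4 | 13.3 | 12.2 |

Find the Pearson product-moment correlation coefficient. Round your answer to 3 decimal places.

n = 4, Σs = 142.2, Σt = 66.6, Σs² = 5310.2, Σt² = 1171.78, Σst = 2383.18
nΣst − ΣsΣt = 9532.72 − 9470.52 = 62.2
nΣs² − (Σs)² = 21240.8 − 20220.84 = 1019.96; nΣt² − (Σt)² = 4687.12 − 4435.56 = 251.56
r = 62.2 / √(1019.96 × 251.56) = 62.2 / 506.5384 ≈ 0.123

0.123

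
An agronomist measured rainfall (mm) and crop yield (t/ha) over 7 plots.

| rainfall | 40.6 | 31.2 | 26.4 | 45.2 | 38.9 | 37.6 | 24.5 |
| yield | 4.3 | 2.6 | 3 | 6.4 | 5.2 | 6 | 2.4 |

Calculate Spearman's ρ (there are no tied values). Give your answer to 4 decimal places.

0.8214

Rank rainfall: 6, 3, 2, 7, 5, 4, 1
Rank yield: 4, 2, 3, 7, 5, 6, 1
d = rank(rainfall) − rank(yield): 2, 1, -1, 0, 0, -2, 0; Σd² = 10
ρ = 1 − 6Σd² / [n(n²−1)] = 1 − 6×10 / (7×48) = 1 − 60/336 ≈ 0.8214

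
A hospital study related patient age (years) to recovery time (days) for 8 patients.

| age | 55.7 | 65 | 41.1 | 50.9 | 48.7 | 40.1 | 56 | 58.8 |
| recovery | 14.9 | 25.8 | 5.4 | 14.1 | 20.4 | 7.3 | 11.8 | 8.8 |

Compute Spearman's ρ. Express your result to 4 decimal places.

0.5238

Rank age: 5, 8, 2, 4, 3, 1, 6, 7
Rank recovery: 6, 8, 1, 5, 7, 2, 4, 3
d = rank(age) − rank(recovery): -1, 0, 1, -1, -4, -1, 2, 4; Σd² = 40
ρ = 1 − 6Σd² / [n(n²−1)] = 1 − 6×40 / (8×63) = 1 − 240/504 ≈ 0.5238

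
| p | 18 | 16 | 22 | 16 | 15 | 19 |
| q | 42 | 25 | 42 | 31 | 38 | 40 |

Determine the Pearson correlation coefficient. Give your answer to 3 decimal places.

0.615

n = 6, Σp = 106, Σq = 218, Σp² = 1906, Σq² = 8158, Σpq = 3906
nΣpq − ΣpΣq = 23436 − 23108 = 328
nΣp² − (Σp)² = 11436 − 11236 = 200; nΣq² − (Σq)² = 48948 − 47524 = 1424
r = 328 / √(200 × 1424) = 328 / 533.6666 ≈ 0.615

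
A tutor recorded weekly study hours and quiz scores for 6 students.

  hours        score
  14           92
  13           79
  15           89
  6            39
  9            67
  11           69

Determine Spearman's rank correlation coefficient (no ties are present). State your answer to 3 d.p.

0.943

Rank hours: 5, 4, 6, 1, 2, 3
Rank score: 6, 4, 5, 1, 2, 3
d = rank(hours) − rank(score): -1, 0, 1, 0, 0, 0; Σd² = 2
ρ = 1 − 6Σd² / [n(n²−1)] = 1 − 6×2 / (6×35) = 1 − 12/210 ≈ 0.943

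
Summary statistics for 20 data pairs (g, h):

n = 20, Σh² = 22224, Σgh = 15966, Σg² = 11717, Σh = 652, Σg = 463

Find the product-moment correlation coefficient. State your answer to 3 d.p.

0.887

r = (nΣgh − ΣgΣh) / √[(nΣg² − (Σg)²)(nΣh² − (Σh)²)]
Numerator: 20×15966 − 463×652 = 17444
Denominator: √[(234340 − 214369)(444480 − 425104)] = √[19971 × 19376] = 19671.2505
r = 17444 / 19671.2505 ≈ 0.887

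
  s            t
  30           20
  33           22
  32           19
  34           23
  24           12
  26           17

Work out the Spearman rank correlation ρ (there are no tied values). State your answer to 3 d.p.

0.943

Rank s: 3, 5, 4, 6, 1, 2
Rank t: 4, 5, 3, 6, 1, 2
d = rank(s) − rank(t): -1, 0, 1, 0, 0, 0; Σd² = 2
ρ = 1 − 6Σd² / [n(n²−1)] = 1 − 6×2 / (6×35) = 1 − 12/210 ≈ 0.943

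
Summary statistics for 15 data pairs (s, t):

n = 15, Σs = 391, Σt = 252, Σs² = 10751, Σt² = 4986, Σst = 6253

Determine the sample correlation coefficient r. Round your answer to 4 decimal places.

r = (nΣst − ΣsΣt) / √[(nΣs² − (Σs)²)(nΣt² − (Σt)²)]
Numerator: 15×6253 − 391×252 = -4737
Denominator: √[(161265 − 152881)(74790 − 63504)] = √[8384 × 11286] = 9727.3750
r = -4737 / 9727.3750 ≈ -0.4870

-0.4870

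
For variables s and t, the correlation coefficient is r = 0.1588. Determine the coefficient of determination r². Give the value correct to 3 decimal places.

0.025

r² = (0.1588)² = 0.025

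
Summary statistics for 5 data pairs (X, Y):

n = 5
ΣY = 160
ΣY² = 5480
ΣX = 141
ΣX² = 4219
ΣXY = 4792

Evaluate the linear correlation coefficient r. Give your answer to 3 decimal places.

r = (nΣXY − ΣXΣY) / √[(nΣX² − (ΣX)²)(nΣY² − (ΣY)²)]
Numerator: 5×4792 − 141×160 = 1400
Denominator: √[(21095 − 19881)(27400 − 25600)] = √[1214 × 1800] = 1478.2422
r = 1400 / 1478.2422 ≈ 0.947

0.947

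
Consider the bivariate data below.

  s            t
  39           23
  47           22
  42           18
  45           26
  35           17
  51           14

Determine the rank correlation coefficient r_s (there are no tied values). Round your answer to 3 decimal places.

-0.143

Rank s: 2, 5, 3, 4, 1, 6
Rank t: 5, 4, 3, 6, 2, 1
d = rank(s) − rank(t): -3, 1, 0, -2, -1, 5; Σd² = 40
ρ = 1 − 6Σd² / [n(n²−1)] = 1 − 6×40 / (6×35) = 1 − 240/210 ≈ -0.143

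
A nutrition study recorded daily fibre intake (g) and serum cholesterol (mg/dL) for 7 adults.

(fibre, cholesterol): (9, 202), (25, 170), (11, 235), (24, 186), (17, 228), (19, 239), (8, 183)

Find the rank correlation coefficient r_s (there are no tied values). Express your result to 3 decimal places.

-0.143

Rank fibre: 2, 7, 3, 6, 4, 5, 1
Rank cholesterol: 4, 1, 6, 3, 5, 7, 2
d = rank(fibre) − rank(cholesterol): -2, 6, -3, 3, -1, -2, -1; Σd² = 64
ρ = 1 − 6Σd² / [n(n²−1)] = 1 − 6×64 / (7×48) = 1 − 384/336 ≈ -0.143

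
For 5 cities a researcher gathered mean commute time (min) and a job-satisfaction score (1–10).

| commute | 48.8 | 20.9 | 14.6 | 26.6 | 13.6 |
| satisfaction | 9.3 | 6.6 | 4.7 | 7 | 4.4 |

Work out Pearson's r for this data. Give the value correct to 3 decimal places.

n = 5, Σx = 124.5, Σy = 32, Σx² = 3923.93, Σy² = 220.5, Σxy = 906.44
nΣxy − ΣxΣy = 4532.2 − 3984 = 548.2
nΣx² − (Σx)² = 19619.65 − 15500.25 = 4119.4; nΣy² − (Σy)² = 1102.5 − 1024 = 78.5
r = 548.2 / √(4119.4 × 78.5) = 548.2 / 568.6589 ≈ 0.964

0.964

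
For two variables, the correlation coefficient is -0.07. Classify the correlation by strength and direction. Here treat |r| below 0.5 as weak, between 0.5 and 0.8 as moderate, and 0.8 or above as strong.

weak negative

r = -0.07 < 0 so the relationship is negative.
|r| = 0.07, which falls in the weak range.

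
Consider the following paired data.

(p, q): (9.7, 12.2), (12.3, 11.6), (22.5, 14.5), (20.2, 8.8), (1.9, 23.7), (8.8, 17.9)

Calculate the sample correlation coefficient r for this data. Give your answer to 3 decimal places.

-0.721

n = 6, Σp = 75.4, Σq = 88.7, Σp² = 1240.72, Σq² = 1453.19, Σpq = 967.58
nΣpq − ΣpΣq = 5805.48 − 6687.98 = -882.5
nΣp² − (Σp)² = 7444.32 − 5685.16 = 1759.16; nΣq² − (Σq)² = 8719.14 − 7867.69 = 851.45
r = -882.5 / √(1759.16 × 851.45) = -882.5 / 1223.8614 ≈ -0.721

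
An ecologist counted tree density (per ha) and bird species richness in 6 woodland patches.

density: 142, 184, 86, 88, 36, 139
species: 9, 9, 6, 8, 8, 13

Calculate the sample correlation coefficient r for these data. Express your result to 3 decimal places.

0.470

n = 6, Σx = 675, Σy = 53, Σx² = 89777, Σy² = 495, Σxy = 6249
nΣxy − ΣxΣy = 37494 − 35775 = 1719
nΣx² − (Σx)² = 538662 − 455625 = 83037; nΣy² − (Σy)² = 2970 − 2809 = 161
r = 1719 / √(83037 × 161) = 1719 / 3656.3584 ≈ 0.470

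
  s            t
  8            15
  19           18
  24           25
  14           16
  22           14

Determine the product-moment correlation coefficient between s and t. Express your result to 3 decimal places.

0.553

n = 5, Σs = 87, Σt = 88, Σs² = 1681, Σt² = 1626, Σst = 1594
nΣst − ΣsΣt = 7970 − 7656 = 314
nΣs² − (Σs)² = 8405 − 7569 = 836; nΣt² − (Σt)² = 8130 − 7744 = 386
r = 314 / √(836 × 386) = 314 / 568.0634 ≈ 0.553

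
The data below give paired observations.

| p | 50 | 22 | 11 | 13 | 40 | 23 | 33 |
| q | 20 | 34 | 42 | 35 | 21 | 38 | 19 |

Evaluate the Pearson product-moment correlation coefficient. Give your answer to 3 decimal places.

n = 7, Σp = 192, Σq = 209, Σp² = 6492, Σq² = 6791, Σpq = 5006
nΣpq − ΣpΣq = 35042 − 40128 = -5086
nΣp² − (Σp)² = 45444 − 36864 = 8580; nΣq² − (Σq)² = 47537 − 43681 = 3856
r = -5086 / √(8580 × 3856) = -5086 / 5751.9110 ≈ -0.884

-0.884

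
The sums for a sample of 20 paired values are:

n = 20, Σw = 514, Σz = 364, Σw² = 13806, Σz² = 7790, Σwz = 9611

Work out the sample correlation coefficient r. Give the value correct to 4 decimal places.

r = (nΣwz − ΣwΣz) / √[(nΣw² − (Σw)²)(nΣz² − (Σz)²)]
Numerator: 20×9611 − 514×364 = 5124
Denominator: √[(276120 − 264196)(155800 − 132496)] = √[11924 × 23304] = 16669.6399
r = 5124 / 16669.6399 ≈ 0.3074

0.3074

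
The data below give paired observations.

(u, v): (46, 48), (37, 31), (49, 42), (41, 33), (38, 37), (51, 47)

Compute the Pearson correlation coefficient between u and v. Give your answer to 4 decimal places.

n = 6, Σu = 262, Σv = 238, Σu² = 11612, Σv² = 9696, Σuv = 10569
nΣuv − ΣuΣv = 63414 − 62356 = 1058
nΣu² − (Σu)² = 69672 − 68644 = 1028; nΣv² − (Σv)² = 58176 − 56644 = 1532
r = 1058 / √(1028 × 1532) = 1058 / 1254.9486 ≈ 0.8431

0.8431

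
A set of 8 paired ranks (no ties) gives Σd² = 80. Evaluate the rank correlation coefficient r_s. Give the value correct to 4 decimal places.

ρ = 1 − 6Σd² / [n(n²−1)] = 1 − 6×80 / (8×63)
  = 1 − 480/504 = 1 − 0.95238 ≈ 0.0476

0.0476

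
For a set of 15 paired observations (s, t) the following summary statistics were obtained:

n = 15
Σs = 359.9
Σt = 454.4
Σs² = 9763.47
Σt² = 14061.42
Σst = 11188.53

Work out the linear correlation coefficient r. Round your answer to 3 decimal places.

r = (nΣst − ΣsΣt) / √[(nΣs² − (Σs)²)(nΣt² − (Σt)²)]
Numerator: 15×11188.53 − 359.9×454.4 = 4289.39
Denominator: √[(146452.05 − 129528.01)(210921.3 − 206479.36)] = √[16924.04 × 4441.94] = 8670.3847
r = 4289.39 / 8670.3847 ≈ 0.495

0.495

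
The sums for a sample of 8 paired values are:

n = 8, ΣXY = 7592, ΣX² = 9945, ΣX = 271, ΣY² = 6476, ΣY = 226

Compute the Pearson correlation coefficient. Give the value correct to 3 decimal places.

-0.241

r = (nΣXY − ΣXΣY) / √[(nΣX² − (ΣX)²)(nΣY² − (ΣY)²)]
Numerator: 8×7592 − 271×226 = -510
Denominator: √[(79560 − 73441)(51808 − 51076)] = √[6119 × 732] = 2116.3903
r = -510 / 2116.3903 ≈ -0.241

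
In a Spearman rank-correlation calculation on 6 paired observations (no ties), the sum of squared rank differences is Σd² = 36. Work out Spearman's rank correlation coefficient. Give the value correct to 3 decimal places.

ρ = 1 − 6Σd² / [n(n²−1)] = 1 − 6×36 / (6×35)
  = 1 − 216/210 = 1 − 1.0286 ≈ -0.029

-0.029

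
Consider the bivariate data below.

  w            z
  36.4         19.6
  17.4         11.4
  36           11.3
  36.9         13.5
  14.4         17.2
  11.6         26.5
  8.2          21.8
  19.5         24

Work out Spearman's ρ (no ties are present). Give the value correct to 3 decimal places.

-0.476

Rank w: 7, 4, 6, 8, 3, 2, 1, 5
Rank z: 5, 2, 1, 3, 4, 8, 6, 7
d = rank(w) − rank(z): 2, 2, 5, 5, -1, -6, -5, -2; Σd² = 124
ρ = 1 − 6Σd² / [n(n²−1)] = 1 − 6×124 / (8×63) = 1 − 744/504 ≈ -0.476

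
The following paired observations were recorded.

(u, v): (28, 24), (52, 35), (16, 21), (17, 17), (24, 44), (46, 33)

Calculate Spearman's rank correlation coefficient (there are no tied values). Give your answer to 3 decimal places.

Rank u: 4, 6, 1, 2, 3, 5
Rank v: 3, 5, 2, 1, 6, 4
d = rank(u) − rank(v): 1, 1, -1, 1, -3, 1; Σd² = 14
ρ = 1 − 6Σd² / [n(n²−1)] = 1 − 6×14 / (6×35) = 1 − 84/210 ≈ 0.600

0.600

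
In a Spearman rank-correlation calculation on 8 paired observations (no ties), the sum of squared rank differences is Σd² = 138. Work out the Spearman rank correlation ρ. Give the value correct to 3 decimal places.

ρ = 1 − 6Σd² / [n(n²−1)] = 1 − 6×138 / (8×63)
  = 1 − 828/504 = 1 − 1.6429 ≈ -0.643

-0.643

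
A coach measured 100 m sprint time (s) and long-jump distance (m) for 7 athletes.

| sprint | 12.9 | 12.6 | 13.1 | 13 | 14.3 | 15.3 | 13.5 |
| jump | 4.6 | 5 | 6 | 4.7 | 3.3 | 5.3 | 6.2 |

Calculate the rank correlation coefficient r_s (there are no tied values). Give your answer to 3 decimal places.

0.179

Rank sprint: 2, 1, 4, 3, 6, 7, 5
Rank jump: 2, 4, 6, 3, 1, 5, 7
d = rank(sprint) − rank(jump): 0, -3, -2, 0, 5, 2, -2; Σd² = 46
ρ = 1 − 6Σd² / [n(n²−1)] = 1 − 6×46 / (7×48) = 1 − 276/336 ≈ 0.179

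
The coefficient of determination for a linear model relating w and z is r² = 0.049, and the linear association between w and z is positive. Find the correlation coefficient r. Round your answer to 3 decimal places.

0.221

|r| = √0.049 = 0.221
The association is positive, so r = 0.221.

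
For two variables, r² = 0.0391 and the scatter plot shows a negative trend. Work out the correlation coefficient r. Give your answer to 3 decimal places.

-0.198

|r| = √0.0391 = 0.198
The association is negative, so r = −0.198.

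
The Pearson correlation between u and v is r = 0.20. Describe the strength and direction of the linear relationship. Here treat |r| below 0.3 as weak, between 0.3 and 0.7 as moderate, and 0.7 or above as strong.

weak positive

r = 0.20 > 0 so the relationship is positive.
|r| = 0.20, which falls in the weak range.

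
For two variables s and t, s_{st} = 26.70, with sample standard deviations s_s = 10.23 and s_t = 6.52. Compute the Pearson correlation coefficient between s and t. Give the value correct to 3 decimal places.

r = Cov(s,t) / (s_s · s_t) = 26.70 / (10.23 × 6.52)
  = 26.70 / 66.6996 ≈ 0.400

0.400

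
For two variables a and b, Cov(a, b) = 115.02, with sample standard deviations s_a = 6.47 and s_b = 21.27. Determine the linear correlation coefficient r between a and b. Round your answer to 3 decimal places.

0.836

r = Cov(a,b) / (s_a · s_b) = 115.02 / (6.47 × 21.27)
  = 115.02 / 137.6169 ≈ 0.836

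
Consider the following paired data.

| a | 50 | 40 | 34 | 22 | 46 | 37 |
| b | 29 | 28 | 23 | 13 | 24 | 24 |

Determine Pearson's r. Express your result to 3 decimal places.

0.888

n = 6, Σa = 229, Σb = 141, Σa² = 9225, Σb² = 3475, Σab = 5630
nΣab − ΣaΣb = 33780 − 32289 = 1491
nΣa² − (Σa)² = 55350 − 52441 = 2909; nΣb² − (Σb)² = 20850 − 19881 = 969
r = 1491 / √(2909 × 969) = 1491 / 1678.9345 ≈ 0.888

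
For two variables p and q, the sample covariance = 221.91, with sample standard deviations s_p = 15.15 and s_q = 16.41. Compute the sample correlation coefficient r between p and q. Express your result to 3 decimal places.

r = Cov(p,q) / (s_p · s_q) = 221.91 / (15.15 × 16.41)
  = 221.91 / 248.6115 ≈ 0.893

0.893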